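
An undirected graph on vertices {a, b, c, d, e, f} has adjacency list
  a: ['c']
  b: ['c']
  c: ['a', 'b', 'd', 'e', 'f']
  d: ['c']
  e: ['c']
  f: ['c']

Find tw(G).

1

A width-1 tree decomposition is:
Bags: B1 = {a, c}  B2 = {c, d}  B3 = {b, c}  B4 = {c, e}  B5 = {c, f}
Tree: B1–B2, B2–B3, B3–B4, B3–B5
The largest bag has 2 vertices, giving width 1; this decomposition certifies tw(G) ≤ 1. G has an edge, so its treewidth is at least 1. Hence tw(G) = 1 exactly.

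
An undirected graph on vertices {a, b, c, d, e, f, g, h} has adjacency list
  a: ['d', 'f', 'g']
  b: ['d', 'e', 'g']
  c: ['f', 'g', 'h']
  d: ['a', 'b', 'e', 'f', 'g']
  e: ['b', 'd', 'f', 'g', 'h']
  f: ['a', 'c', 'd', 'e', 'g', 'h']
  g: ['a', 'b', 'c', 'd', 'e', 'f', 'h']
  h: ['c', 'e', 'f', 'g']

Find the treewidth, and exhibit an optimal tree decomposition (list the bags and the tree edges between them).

Treewidth 3.
One optimal decomposition is:
Bags: B1 = {a, d, f, g}  B2 = {d, e, f, g}  B3 = {e, f, g, h}  B4 = {b, d, e, g}  B5 = {c, f, g, h}
Tree: B1–B2, B2–B3, B2–B4, B3–B5

The largest bag has 4 vertices, giving width 3; this decomposition certifies tw(G) ≤ 3. For the lower bound, the 4 vertices {d, e, f, g} are pairwise adjacent, and any tree decomposition puts a clique entirely inside one bag — forcing width ≥ 3. Therefore the treewidth is 3.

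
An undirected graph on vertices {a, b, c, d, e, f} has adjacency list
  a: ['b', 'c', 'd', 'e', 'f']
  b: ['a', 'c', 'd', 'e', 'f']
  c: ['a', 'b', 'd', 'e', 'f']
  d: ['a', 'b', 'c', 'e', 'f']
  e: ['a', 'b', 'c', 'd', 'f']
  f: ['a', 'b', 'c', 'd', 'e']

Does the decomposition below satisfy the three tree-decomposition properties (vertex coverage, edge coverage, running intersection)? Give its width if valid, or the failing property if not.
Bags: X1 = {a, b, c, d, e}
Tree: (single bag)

No — vertex f appears in no bag.

A tree decomposition must satisfy three properties: every vertex lies in some bag; for every edge, both endpoints lie together in some bag; and for every vertex, the bags containing it form a connected subtree. Here vertex f appears in no bag, so the decomposition is invalid.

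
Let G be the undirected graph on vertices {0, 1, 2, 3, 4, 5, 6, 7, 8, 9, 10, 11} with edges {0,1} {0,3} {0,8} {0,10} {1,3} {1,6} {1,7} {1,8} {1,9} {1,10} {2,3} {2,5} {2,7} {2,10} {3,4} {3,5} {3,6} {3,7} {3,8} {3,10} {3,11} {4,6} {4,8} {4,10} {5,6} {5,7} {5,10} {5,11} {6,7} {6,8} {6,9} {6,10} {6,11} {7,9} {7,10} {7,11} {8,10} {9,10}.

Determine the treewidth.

A width-4 tree decomposition is:
Bags: B1 = {1, 3, 6, 7, 10}  B2 = {3, 5, 6, 7, 10}  B3 = {1, 3, 6, 8, 10}  B4 = {2, 3, 5, 7, 10}  B5 = {1, 6, 7, 9, 10}  B6 = {0, 1, 3, 8, 10}  B7 = {3, 5, 6, 7, 11}  B8 = {3, 4, 6, 8, 10}
Tree: B1–B2, B1–B3, B2–B4, B1–B5, B3–B6, B2–B7, B3–B8
Every bag has size at most 5, so the width is 5 − 1 = 4 and tw(G) ≤ 4. On the other hand G contains the 5-clique {1, 6, 7, 9, 10}. A clique must lie in a single bag of any decomposition, so no decomposition can have width below 4. Combining the bounds, tw(G) = 4.

4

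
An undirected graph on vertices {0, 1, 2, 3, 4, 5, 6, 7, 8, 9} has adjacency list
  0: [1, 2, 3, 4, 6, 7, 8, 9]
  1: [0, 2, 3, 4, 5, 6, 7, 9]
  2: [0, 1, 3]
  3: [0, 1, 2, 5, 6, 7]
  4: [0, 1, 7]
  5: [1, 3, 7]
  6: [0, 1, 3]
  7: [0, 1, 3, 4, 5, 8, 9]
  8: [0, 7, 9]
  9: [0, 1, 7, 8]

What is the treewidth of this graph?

3

A width-3 tree decomposition is:
Bags: B1 = {0, 1, 4, 7}  B2 = {0, 1, 3, 7}  B3 = {0, 1, 7, 9}  B4 = {1, 3, 5, 7}  B5 = {0, 7, 8, 9}  B6 = {0, 1, 2, 3}  B7 = {0, 1, 3, 6}
Tree: B1–B2, B1–B3, B2–B4, B3–B5, B2–B6, B2–B7
Each bag holds 4 vertices, so the decomposition has width 3, which upper-bounds the treewidth. On the other hand G contains the 4-clique {0, 7, 8, 9}. A clique must lie in a single bag of any decomposition, so no decomposition can have width below 3. Hence tw(G) = 3 exactly.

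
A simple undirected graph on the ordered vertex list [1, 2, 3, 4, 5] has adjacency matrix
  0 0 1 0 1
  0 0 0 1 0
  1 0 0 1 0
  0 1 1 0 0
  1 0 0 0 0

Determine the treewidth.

A width-1 tree decomposition is:
Bags: B1 = {1, 5}  B2 = {1, 3}  B3 = {3, 4}  B4 = {2, 4}
Tree: B1–B2, B2–B3, B3–B4
The largest bag has 2 vertices, giving width 1; this decomposition certifies tw(G) ≤ 1. Since G has at least one edge (e.g. 5–1), it is not an edgeless graph, so tw(G) ≥ 1. Hence tw(G) = 1 exactly.

1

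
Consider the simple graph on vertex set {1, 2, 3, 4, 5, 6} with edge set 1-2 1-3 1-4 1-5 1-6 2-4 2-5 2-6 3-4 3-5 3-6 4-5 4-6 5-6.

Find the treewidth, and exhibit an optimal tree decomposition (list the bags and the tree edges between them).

Treewidth 4.
One optimal decomposition is:
Bags: B1 = {1, 3, 4, 5, 6}  B2 = {1, 2, 4, 5, 6}
Tree: B1–B2

The largest bag has 5 vertices, giving width 4; this decomposition certifies tw(G) ≤ 4. Conversely, {1, 2, 4, 5, 6} is a clique of size 5, and the vertices of any clique must share a bag in every tree decomposition; so some bag has ≥ 5 vertices and tw(G) ≥ 4. Combining the bounds, tw(G) = 4.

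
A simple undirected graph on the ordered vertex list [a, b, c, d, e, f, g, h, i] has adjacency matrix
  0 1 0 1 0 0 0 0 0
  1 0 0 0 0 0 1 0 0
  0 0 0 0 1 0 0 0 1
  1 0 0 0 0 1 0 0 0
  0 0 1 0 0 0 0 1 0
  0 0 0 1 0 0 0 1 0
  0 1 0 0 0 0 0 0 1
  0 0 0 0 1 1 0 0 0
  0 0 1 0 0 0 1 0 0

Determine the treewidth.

2

A width-2 tree decomposition is:
Bags: B1 = {a, d, f}  B2 = {a, f, h}  B3 = {a, e, h}  B4 = {a, c, e}  B5 = {a, c, i}  B6 = {a, g, i}  B7 = {a, b, g}
Tree: B1–B2, B2–B3, B3–B4, B4–B5, B5–B6, B6–B7
The largest bag has 3 vertices, giving width 2; this decomposition certifies tw(G) ≤ 2. The edges a–d–f–h–e–c–i–g–b–a form a cycle, so G is not a tree and its treewidth is at least 2. Combining the bounds, tw(G) = 2.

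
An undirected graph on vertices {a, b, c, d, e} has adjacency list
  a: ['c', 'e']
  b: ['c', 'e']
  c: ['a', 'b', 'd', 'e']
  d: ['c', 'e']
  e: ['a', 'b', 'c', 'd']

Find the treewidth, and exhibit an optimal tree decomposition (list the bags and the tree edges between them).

Each bag holds 3 vertices, so the decomposition has width 2, which upper-bounds the treewidth. Conversely, {c, d, e} is a clique of size 3, and the vertices of any clique must share a bag in every tree decomposition; so some bag has ≥ 3 vertices and tw(G) ≥ 2. Hence tw(G) = 2 exactly.

Treewidth 2.
Bags: B1 = {c, d, e}  B2 = {a, c, e}  B3 = {b, c, e}
Tree: B1–B2, B2–B3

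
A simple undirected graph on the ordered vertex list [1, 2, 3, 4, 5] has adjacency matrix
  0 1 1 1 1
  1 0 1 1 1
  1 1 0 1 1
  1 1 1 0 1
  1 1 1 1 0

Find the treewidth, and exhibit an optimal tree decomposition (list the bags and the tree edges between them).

With just one bag of size 5, the width is 5 − 1 = 4, so tw(G) ≤ 4. On the other hand G contains the 5-clique {1, 2, 3, 4, 5}. A clique must lie in a single bag of any decomposition, so no decomposition can have width below 4. Therefore the treewidth is 4.

Treewidth 4.
One such decomposition:
Bags: B1 = {1, 2, 3, 4, 5}
Tree: (single bag)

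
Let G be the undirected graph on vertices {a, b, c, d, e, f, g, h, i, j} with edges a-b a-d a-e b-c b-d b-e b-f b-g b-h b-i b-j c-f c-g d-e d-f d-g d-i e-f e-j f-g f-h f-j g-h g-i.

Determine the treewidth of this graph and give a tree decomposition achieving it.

Each bag holds 4 vertices, so the decomposition has width 3, which upper-bounds the treewidth. On the other hand G contains the 4-clique {a, b, d, e}. A clique must lie in a single bag of any decomposition, so no decomposition can have width below 3. The upper and lower bounds meet at 3, so that is the treewidth.

Treewidth 3.
One such decomposition:
Bags: B1 = {b, c, f, g}  B2 = {b, d, f, g}  B3 = {b, d, g, i}  B4 = {b, f, g, h}  B5 = {b, d, e, f}  B6 = {b, e, f, j}  B7 = {a, b, d, e}
Tree: B1–B2, B2–B3, B1–B4, B2–B5, B5–B6, B5–B7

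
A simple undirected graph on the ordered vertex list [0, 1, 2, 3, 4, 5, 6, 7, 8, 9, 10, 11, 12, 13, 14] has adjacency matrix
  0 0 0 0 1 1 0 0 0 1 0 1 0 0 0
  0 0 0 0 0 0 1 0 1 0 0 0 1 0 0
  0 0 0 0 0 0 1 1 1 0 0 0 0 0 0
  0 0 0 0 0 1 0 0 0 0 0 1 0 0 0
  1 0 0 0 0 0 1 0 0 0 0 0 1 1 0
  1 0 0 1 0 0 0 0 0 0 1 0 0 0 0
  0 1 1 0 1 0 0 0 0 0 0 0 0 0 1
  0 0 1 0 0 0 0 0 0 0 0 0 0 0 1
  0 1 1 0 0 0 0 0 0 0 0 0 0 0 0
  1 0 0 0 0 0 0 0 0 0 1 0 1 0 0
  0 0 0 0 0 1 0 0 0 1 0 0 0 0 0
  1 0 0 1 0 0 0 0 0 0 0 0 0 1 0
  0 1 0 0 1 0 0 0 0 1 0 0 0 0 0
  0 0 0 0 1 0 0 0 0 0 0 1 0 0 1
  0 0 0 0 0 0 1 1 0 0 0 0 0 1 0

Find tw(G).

A width-3 tree decomposition is:
Bags: B1 = {2, 7, 8, 14}  B2 = {2, 6, 8, 14}  B3 = {1, 6, 8, 14}  B4 = {1, 6, 13, 14}  B5 = {1, 4, 6, 13}  B6 = {1, 4, 12, 13}  B7 = {4, 11, 12, 13}  B8 = {0, 4, 11, 12}  B9 = {0, 9, 11, 12}  B10 = {0, 3, 9, 11}  B11 = {0, 3, 5, 9}  B12 = {3, 5, 9, 10}
Tree: B1–B2, B2–B3, B3–B4, B4–B5, B5–B6, B6–B7, B7–B8, B8–B9, B9–B10, B10–B11, B11–B12
Each bag holds 4 vertices, so the decomposition has width 3, which upper-bounds the treewidth. For the lower bound: the 4 vertex sets {2,7,8}, {14}, {6}, {1,4,12,13} are disjoint, each induces a connected subgraph, and every pair is joined by at least one edge of G. Contracting each set to a single vertex therefore yields K_{4} as a minor, and since treewidth is minor-monotone, tw(G) ≥ tw(K_{4}) = 3. Combining the bounds, tw(G) = 3.

3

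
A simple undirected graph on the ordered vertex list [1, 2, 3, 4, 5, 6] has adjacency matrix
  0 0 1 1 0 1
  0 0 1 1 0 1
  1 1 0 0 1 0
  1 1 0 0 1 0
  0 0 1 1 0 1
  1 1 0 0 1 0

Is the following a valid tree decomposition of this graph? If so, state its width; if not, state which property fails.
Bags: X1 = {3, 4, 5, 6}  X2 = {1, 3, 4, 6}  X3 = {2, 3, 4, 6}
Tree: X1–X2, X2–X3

Vertex coverage: the bags together contain {1, 2, 3, 4, 5, 6}, the full vertex set. Edge coverage: each edge of G has both endpoints in at least one bag. Running intersection: for every vertex, the bags containing it form a connected subtree. All three properties hold, so this is a valid tree decomposition of width max|bag| − 1 = 3, and hence tw(G) ≤ 3.

Yes; width 3.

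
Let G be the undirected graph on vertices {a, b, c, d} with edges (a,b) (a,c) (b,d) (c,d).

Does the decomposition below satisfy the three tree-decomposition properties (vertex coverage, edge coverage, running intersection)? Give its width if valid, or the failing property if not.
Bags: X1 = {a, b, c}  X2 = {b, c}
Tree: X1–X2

A tree decomposition must satisfy three properties: every vertex lies in some bag; for every edge, both endpoints lie together in some bag; and for every vertex, the bags containing it form a connected subtree. Here vertex d appears in no bag, so the decomposition is invalid.

No — vertex d appears in no bag.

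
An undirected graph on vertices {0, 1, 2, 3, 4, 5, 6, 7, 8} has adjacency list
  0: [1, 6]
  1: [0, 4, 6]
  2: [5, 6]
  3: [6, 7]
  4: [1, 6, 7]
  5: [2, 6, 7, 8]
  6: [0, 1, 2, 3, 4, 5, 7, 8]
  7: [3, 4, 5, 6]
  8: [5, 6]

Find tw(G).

2

A width-2 tree decomposition is:
Bags: B1 = {4, 6, 7}  B2 = {5, 6, 7}  B3 = {2, 5, 6}  B4 = {3, 6, 7}  B5 = {1, 4, 6}  B6 = {5, 6, 8}  B7 = {0, 1, 6}
Tree: B1–B2, B2–B3, B1–B4, B1–B5, B2–B6, B5–B7
Each bag holds 3 vertices, so the decomposition has width 2, which upper-bounds the treewidth. Conversely, {0, 1, 6} is a clique of size 3, and the vertices of any clique must share a bag in every tree decomposition; so some bag has ≥ 3 vertices and tw(G) ≥ 2. Hence tw(G) = 2 exactly.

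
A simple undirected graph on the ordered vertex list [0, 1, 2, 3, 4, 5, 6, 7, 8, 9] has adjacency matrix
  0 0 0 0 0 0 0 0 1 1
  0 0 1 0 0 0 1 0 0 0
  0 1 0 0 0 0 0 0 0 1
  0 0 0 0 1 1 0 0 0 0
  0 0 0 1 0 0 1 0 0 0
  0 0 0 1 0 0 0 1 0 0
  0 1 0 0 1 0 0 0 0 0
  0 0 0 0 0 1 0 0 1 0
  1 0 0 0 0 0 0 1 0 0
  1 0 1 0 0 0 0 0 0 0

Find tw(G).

A width-2 tree decomposition is:
Bags: B1 = {0, 7, 8}  B2 = {0, 5, 7}  B3 = {0, 3, 5}  B4 = {0, 3, 4}  B5 = {0, 4, 6}  B6 = {0, 1, 6}  B7 = {0, 1, 2}  B8 = {0, 2, 9}
Tree: B1–B2, B2–B3, B3–B4, B4–B5, B5–B6, B6–B7, B7–B8
Each bag holds 3 vertices, so the decomposition has width 2, which upper-bounds the treewidth. For the lower bound, G contains the cycle 0–8–7–5–3–4–6–1–2–9–0, so G is not a forest; only forests have treewidth ≤ 1, hence tw(G) ≥ 2. Hence tw(G) = 2 exactly.

2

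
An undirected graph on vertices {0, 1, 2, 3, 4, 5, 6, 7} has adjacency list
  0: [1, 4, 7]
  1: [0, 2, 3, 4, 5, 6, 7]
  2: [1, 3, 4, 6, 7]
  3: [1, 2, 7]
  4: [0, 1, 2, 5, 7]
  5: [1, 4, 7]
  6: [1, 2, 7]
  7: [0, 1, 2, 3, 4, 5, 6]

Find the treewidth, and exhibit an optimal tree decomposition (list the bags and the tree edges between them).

Every bag has size at most 4, so the width is 4 − 1 = 3 and tw(G) ≤ 3. For the lower bound, the 4 vertices {0, 1, 4, 7} are pairwise adjacent, and any tree decomposition puts a clique entirely inside one bag — forcing width ≥ 3. Hence tw(G) = 3 exactly.

Treewidth 3.
Bags: B1 = {1, 2, 4, 7}  B2 = {1, 4, 5, 7}  B3 = {1, 2, 3, 7}  B4 = {1, 2, 6, 7}  B5 = {0, 1, 4, 7}
Tree: B1–B2, B1–B3, B1–B4, B1–B5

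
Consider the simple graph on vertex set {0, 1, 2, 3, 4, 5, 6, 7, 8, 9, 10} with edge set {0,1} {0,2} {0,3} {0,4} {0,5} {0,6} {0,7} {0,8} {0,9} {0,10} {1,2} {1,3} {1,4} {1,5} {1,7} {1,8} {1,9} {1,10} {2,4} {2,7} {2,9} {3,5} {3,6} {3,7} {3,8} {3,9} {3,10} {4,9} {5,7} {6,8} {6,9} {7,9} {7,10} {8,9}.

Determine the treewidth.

A width-4 tree decomposition is:
Bags: B1 = {0, 1, 3, 7, 9}  B2 = {0, 1, 3, 7, 10}  B3 = {0, 1, 3, 5, 7}  B4 = {0, 1, 2, 7, 9}  B5 = {0, 1, 3, 8, 9}  B6 = {0, 1, 2, 4, 9}  B7 = {0, 3, 6, 8, 9}
Tree: B1–B2, B2–B3, B1–B4, B1–B5, B4–B6, B5–B7
Every bag has size at most 5, so the width is 5 − 1 = 4 and tw(G) ≤ 4. On the other hand G contains the 5-clique {0, 1, 2, 4, 9}. A clique must lie in a single bag of any decomposition, so no decomposition can have width below 4. Combining the bounds, tw(G) = 4.

4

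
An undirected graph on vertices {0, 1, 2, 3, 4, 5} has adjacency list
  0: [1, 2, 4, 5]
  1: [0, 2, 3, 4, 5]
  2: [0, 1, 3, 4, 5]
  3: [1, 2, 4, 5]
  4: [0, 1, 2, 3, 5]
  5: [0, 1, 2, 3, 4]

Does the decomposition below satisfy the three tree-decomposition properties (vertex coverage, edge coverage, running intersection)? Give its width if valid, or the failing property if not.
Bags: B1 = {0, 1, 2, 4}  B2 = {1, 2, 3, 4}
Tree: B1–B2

No — vertex 5 appears in no bag.

A tree decomposition must satisfy three properties: every vertex lies in some bag; for every edge, both endpoints lie together in some bag; and for every vertex, the bags containing it form a connected subtree. Here vertex 5 appears in no bag, so the decomposition is invalid.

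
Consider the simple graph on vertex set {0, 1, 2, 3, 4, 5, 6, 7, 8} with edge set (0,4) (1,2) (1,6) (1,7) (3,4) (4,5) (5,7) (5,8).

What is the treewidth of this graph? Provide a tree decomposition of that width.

Treewidth 1.
One such decomposition:
Bags: B1 = {1, 7}  B2 = {5, 7}  B3 = {4, 5}  B4 = {1, 2}  B5 = {0, 4}  B6 = {5, 8}  B7 = {3, 4}  B8 = {1, 6}
Tree: B1–B2, B2–B3, B1–B4, B3–B5, B2–B6, B5–B7, B1–B8

Every bag has size at most 2, so the width is 2 − 1 = 1 and tw(G) ≤ 1. G has an edge, so its treewidth is at least 1. Combining the bounds, tw(G) = 1.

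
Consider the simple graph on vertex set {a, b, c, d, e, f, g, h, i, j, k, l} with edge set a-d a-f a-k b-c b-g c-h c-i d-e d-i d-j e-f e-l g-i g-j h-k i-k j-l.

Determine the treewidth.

3

A width-3 tree decomposition is:
Bags: B1 = {a, e, f, l}  B2 = {a, d, e, l}  B3 = {a, d, j, l}  B4 = {a, d, j, k}  B5 = {d, i, j, k}  B6 = {g, i, j, k}  B7 = {g, h, i, k}  B8 = {c, g, h, i}  B9 = {b, c, g, h}
Tree: B1–B2, B2–B3, B3–B4, B4–B5, B5–B6, B6–B7, B7–B8, B8–B9
The largest bag has 4 vertices, giving width 3; this decomposition certifies tw(G) ≤ 3. For the lower bound: the 4 vertex sets {e,f,l}, {a}, {d}, {g,i,j,k} are disjoint, each induces a connected subgraph, and every pair is joined by at least one edge of G. Contracting each set to a single vertex therefore yields K_{4} as a minor, and since treewidth is minor-monotone, tw(G) ≥ tw(K_{4}) = 3. The upper and lower bounds meet at 3, so that is the treewidth.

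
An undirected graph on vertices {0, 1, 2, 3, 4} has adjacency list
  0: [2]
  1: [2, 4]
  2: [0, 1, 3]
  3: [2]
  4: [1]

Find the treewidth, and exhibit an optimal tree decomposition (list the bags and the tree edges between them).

Treewidth 1.
One optimal decomposition is:
Bags: B1 = {0, 2}  B2 = {1, 2}  B3 = {1, 4}  B4 = {2, 3}
Tree: B1–B2, B2–B3, B1–B4

Every bag has size at most 2, so the width is 2 − 1 = 1 and tw(G) ≤ 1. Any graph with an edge has treewidth ≥ 1, and G has the edge 2–0. Combining the bounds, tw(G) = 1.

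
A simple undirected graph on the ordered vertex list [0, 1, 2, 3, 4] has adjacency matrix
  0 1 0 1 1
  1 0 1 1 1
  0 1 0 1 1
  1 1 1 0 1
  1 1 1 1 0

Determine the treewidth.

A width-3 tree decomposition is:
Bags: B1 = {1, 2, 3, 4}  B2 = {0, 1, 3, 4}
Tree: B1–B2
Every bag has size at most 4, so the width is 4 − 1 = 3 and tw(G) ≤ 3. Conversely, {0, 1, 3, 4} is a clique of size 4, and the vertices of any clique must share a bag in every tree decomposition; so some bag has ≥ 4 vertices and tw(G) ≥ 3. Hence tw(G) = 3 exactly.

3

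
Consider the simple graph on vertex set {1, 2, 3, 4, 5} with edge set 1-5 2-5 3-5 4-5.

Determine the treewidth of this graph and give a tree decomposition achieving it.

Treewidth 1.
One such decomposition:
Bags: B1 = {1, 5}  B2 = {4, 5}  B3 = {2, 5}  B4 = {3, 5}
Tree: B1–B2, B1–B3, B3–B4

The largest bag has 2 vertices, giving width 1; this decomposition certifies tw(G) ≤ 1. Any graph with an edge has treewidth ≥ 1, and G has the edge 5–1. Combining the bounds, tw(G) = 1.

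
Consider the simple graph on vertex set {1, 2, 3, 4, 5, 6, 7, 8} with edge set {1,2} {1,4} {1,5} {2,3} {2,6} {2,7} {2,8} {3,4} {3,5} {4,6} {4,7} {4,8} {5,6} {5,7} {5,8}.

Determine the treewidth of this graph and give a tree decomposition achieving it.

Each bag holds 4 vertices, so the decomposition has width 3, which upper-bounds the treewidth. For the lower bound: the 4 vertex sets {2,6}, {4,7}, {5}, {8} are disjoint, each induces a connected subgraph, and every pair is joined by at least one edge of G. Contracting each set to a single vertex therefore yields K_{4} as a minor, and since treewidth is minor-monotone, tw(G) ≥ tw(K_{4}) = 3. Therefore the treewidth is 3.

Treewidth 3.
One such decomposition:
Bags: B1 = {2, 4, 5, 6}  B2 = {2, 4, 5, 7}  B3 = {2, 4, 5, 8}  B4 = {2, 3, 4, 5}  B5 = {1, 2, 4, 5}
Tree: B1–B2, B2–B3, B3–B4, B4–B5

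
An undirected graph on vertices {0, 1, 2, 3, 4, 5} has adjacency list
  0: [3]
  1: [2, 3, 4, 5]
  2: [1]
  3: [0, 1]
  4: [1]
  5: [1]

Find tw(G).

1

A width-1 tree decomposition is:
Bags: B1 = {1, 2}  B2 = {1, 4}  B3 = {1, 3}  B4 = {1, 5}  B5 = {0, 3}
Tree: B1–B2, B2–B3, B2–B4, B3–B5
The largest bag has 2 vertices, giving width 1; this decomposition certifies tw(G) ≤ 1. Any graph with an edge has treewidth ≥ 1, and G has the edge 1–2. Therefore the treewidth is 1.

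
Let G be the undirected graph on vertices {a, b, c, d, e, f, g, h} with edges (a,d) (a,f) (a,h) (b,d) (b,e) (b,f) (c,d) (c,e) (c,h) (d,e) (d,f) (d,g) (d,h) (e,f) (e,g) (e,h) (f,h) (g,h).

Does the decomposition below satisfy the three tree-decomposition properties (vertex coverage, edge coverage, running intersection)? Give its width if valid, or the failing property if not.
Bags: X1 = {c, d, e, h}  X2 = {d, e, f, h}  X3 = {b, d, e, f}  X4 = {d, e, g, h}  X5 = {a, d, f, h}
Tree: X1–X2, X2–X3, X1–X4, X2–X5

Vertex coverage: the bags together contain {a, b, c, d, e, f, g, h}, the full vertex set. Edge coverage: each edge of G has both endpoints in at least one bag. Running intersection: for every vertex, the bags containing it form a connected subtree. All three properties hold, so this is a valid tree decomposition of width max|bag| − 1 = 3, and hence tw(G) ≤ 3.

Yes; width 3.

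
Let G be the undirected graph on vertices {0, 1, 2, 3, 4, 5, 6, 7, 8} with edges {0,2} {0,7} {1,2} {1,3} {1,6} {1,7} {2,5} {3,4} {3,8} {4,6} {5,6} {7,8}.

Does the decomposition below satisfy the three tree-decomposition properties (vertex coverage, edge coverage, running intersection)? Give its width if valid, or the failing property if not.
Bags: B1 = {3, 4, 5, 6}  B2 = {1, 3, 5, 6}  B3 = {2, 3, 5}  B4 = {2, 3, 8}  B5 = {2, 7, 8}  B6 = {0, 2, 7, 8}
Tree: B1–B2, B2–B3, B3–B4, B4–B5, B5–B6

A tree decomposition must satisfy three properties: every vertex lies in some bag; for every edge, both endpoints lie together in some bag; and for every vertex, the bags containing it form a connected subtree. Here edge (1,2) lies in no bag, so the decomposition is invalid.

No — edge (1,2) lies in no bag.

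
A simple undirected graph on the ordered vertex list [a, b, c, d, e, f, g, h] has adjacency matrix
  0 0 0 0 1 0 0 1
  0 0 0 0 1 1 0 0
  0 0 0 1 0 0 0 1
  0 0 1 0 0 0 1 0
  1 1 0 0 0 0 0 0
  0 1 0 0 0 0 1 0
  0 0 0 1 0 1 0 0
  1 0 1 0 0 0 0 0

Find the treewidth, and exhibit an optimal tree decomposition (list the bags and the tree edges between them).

Each bag holds 3 vertices, so the decomposition has width 2, which upper-bounds the treewidth. The edges e–b–f–g–d–c–h–a–e form a cycle, so G is not a tree and its treewidth is at least 2. Therefore the treewidth is 2.

Treewidth 2.
One optimal decomposition is:
Bags: B1 = {b, e, f}  B2 = {e, f, g}  B3 = {d, e, g}  B4 = {c, d, e}  B5 = {c, e, h}  B6 = {a, e, h}
Tree: B1–B2, B2–B3, B3–B4, B4–B5, B5–B6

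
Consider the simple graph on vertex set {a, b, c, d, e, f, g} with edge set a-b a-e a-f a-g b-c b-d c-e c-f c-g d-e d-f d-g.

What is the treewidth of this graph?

A width-3 tree decomposition is:
Bags: B1 = {a, c, d, g}  B2 = {a, b, c, d}  B3 = {a, c, d, e}  B4 = {a, c, d, f}
Tree: B1–B2, B2–B3, B3–B4
Each bag holds 4 vertices, so the decomposition has width 3, which upper-bounds the treewidth. For the lower bound: the 4 vertex sets {c,g}, {b,d}, {a}, {e} are disjoint, each induces a connected subgraph, and every pair is joined by at least one edge of G. Contracting each set to a single vertex therefore yields K_{4} as a minor, and since treewidth is minor-monotone, tw(G) ≥ tw(K_{4}) = 3. Hence tw(G) = 3 exactly.

3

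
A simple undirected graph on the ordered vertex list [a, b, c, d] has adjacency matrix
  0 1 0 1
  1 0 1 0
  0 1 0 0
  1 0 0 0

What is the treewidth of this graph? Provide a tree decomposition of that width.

Treewidth 1.
Bags: B1 = {a, d}  B2 = {a, b}  B3 = {b, c}
Tree: B1–B2, B2–B3

The largest bag has 2 vertices, giving width 1; this decomposition certifies tw(G) ≤ 1. Any graph with an edge has treewidth ≥ 1, and G has the edge d–a. Hence tw(G) = 1 exactly.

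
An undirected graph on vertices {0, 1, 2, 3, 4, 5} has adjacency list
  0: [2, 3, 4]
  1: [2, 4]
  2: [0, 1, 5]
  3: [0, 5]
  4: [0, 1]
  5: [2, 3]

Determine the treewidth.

A width-2 tree decomposition is:
Bags: B1 = {0, 1, 4}  B2 = {0, 1, 2}  B3 = {0, 2, 3}  B4 = {2, 3, 5}
Tree: B1–B2, B2–B3, B3–B4
Every bag has size at most 3, so the width is 3 − 1 = 2 and tw(G) ≤ 2. The edges 4–1–2–0–4 form a cycle, so G is not a tree and its treewidth is at least 2. The upper and lower bounds meet at 2, so that is the treewidth.

2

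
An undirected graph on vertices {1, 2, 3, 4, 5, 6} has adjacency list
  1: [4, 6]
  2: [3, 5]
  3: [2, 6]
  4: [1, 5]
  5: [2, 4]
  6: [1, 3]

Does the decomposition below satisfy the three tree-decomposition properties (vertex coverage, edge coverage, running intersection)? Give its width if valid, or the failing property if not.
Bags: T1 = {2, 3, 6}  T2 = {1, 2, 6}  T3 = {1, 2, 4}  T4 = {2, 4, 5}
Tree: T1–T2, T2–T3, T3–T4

Yes; width 2.

Every vertex of G appears in some bag (union = {1, 2, 3, 4, 5, 6}); every edge is covered by a bag; and for each vertex v the set of bags containing v is connected in the bag tree. The decomposition is therefore valid. The largest bag has 3 vertices, so the width is 2.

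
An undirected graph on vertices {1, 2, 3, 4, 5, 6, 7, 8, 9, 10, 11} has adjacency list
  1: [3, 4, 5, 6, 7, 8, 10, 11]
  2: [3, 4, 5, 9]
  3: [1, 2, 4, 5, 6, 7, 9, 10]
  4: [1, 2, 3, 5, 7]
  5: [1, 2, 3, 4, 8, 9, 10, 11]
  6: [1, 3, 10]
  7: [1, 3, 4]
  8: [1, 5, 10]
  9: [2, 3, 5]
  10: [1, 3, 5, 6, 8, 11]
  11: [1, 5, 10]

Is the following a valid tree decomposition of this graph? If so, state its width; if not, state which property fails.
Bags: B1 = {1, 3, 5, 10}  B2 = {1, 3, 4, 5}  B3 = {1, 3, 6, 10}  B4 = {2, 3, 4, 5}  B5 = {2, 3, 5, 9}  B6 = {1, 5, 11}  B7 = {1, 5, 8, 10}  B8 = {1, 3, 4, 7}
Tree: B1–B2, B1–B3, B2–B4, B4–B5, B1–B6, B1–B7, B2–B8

A tree decomposition must satisfy three properties: every vertex lies in some bag; for every edge, both endpoints lie together in some bag; and for every vertex, the bags containing it form a connected subtree. Here edge (10,11) lies in no bag, so the decomposition is invalid.

No — edge (10,11) lies in no bag.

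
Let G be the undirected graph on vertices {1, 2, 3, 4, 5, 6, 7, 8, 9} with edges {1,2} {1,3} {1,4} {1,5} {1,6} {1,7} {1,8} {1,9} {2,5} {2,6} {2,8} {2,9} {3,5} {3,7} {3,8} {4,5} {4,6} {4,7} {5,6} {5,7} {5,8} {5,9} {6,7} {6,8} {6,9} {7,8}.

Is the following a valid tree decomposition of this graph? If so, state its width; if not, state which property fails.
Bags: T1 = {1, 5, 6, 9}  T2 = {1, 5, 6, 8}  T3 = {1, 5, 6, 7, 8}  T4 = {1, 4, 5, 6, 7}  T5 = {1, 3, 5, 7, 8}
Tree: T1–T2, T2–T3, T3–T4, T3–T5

No — vertex 2 appears in no bag.

A tree decomposition must satisfy three properties: every vertex lies in some bag; for every edge, both endpoints lie together in some bag; and for every vertex, the bags containing it form a connected subtree. Here vertex 2 appears in no bag, so the decomposition is invalid.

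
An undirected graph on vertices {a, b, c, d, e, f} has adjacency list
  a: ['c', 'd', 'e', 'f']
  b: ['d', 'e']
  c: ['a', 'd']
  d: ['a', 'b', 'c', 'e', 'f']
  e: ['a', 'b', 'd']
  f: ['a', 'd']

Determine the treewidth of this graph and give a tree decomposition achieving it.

Every bag has size at most 3, so the width is 3 − 1 = 2 and tw(G) ≤ 2. For the lower bound, the 3 vertices {a, d, e} are pairwise adjacent, and any tree decomposition puts a clique entirely inside one bag — forcing width ≥ 2. Combining the bounds, tw(G) = 2.

Treewidth 2.
One optimal decomposition is:
Bags: B1 = {b, d, e}  B2 = {a, d, e}  B3 = {a, c, d}  B4 = {a, d, f}
Tree: B1–B2, B2–B3, B2–B4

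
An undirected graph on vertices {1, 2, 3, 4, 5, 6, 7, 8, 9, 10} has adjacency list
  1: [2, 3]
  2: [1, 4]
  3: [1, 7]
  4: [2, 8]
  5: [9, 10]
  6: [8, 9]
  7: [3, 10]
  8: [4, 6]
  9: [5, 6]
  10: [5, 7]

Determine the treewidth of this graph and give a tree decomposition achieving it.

Treewidth 2.
Bags: B1 = {5, 6, 9}  B2 = {5, 6, 8}  B3 = {4, 5, 8}  B4 = {2, 4, 5}  B5 = {1, 2, 5}  B6 = {1, 3, 5}  B7 = {3, 5, 7}  B8 = {5, 7, 10}
Tree: B1–B2, B2–B3, B3–B4, B4–B5, B5–B6, B6–B7, B7–B8

The largest bag has 3 vertices, giving width 2; this decomposition certifies tw(G) ≤ 2. For the lower bound, G contains the cycle 5–9–6–8–4–2–1–3–7–10–5, so G is not a forest; only forests have treewidth ≤ 1, hence tw(G) ≥ 2. The upper and lower bounds meet at 2, so that is the treewidth.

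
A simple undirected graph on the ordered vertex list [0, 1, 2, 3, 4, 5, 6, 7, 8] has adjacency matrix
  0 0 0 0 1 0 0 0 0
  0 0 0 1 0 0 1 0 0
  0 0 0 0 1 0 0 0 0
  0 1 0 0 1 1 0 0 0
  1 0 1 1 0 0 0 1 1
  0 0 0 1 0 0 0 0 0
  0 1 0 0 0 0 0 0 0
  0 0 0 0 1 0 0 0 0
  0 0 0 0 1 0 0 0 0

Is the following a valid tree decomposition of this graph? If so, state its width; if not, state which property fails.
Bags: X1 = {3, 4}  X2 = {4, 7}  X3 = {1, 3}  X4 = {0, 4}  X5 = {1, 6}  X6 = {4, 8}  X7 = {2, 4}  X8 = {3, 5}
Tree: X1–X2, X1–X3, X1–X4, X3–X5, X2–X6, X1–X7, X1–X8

Yes; width 1.

Every vertex of G appears in some bag (union = {0, 1, 2, 3, 4, 5, 6, 7, 8}); every edge is covered by a bag; and for each vertex v the set of bags containing v is connected in the bag tree. The decomposition is therefore valid. The largest bag has 2 vertices, so the width is 1.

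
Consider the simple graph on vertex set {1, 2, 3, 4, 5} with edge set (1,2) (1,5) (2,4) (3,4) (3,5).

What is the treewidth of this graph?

A width-2 tree decomposition is:
Bags: B1 = {1, 2, 5}  B2 = {2, 3, 5}  B3 = {2, 3, 4}
Tree: B1–B2, B2–B3
Each bag holds 3 vertices, so the decomposition has width 2, which upper-bounds the treewidth. For the lower bound, G contains the cycle 2–1–5–3–4–2, so G is not a forest; only forests have treewidth ≤ 1, hence tw(G) ≥ 2. Therefore the treewidth is 2.

2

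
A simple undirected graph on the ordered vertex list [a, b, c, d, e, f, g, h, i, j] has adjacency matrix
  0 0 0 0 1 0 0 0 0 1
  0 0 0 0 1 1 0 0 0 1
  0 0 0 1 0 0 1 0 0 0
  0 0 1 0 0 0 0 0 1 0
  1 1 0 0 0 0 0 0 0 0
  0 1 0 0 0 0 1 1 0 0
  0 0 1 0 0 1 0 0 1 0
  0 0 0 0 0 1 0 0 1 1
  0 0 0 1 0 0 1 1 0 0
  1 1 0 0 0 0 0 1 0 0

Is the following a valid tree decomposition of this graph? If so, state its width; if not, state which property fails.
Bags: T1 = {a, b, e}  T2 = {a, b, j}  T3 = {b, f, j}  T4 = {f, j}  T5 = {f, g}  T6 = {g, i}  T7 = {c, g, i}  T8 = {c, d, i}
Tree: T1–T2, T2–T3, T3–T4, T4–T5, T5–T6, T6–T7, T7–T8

A tree decomposition must satisfy three properties: every vertex lies in some bag; for every edge, both endpoints lie together in some bag; and for every vertex, the bags containing it form a connected subtree. Here vertex h appears in no bag, so the decomposition is invalid.

No — vertex h appears in no bag.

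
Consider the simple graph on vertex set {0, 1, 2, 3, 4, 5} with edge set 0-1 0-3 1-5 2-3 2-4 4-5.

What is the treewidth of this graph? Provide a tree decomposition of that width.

Treewidth 2.
One optimal decomposition is:
Bags: B1 = {0, 2, 3}  B2 = {0, 1, 2}  B3 = {1, 2, 5}  B4 = {2, 4, 5}
Tree: B1–B2, B2–B3, B3–B4

Every bag has size at most 3, so the width is 3 − 1 = 2 and tw(G) ≤ 2. For the lower bound, G contains the cycle 2–3–0–1–5–4–2, so G is not a forest; only forests have treewidth ≤ 1, hence tw(G) ≥ 2. Therefore the treewidth is 2.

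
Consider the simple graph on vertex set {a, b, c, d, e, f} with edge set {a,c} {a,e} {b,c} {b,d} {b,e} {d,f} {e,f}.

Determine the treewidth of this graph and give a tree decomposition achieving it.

Every bag has size at most 3, so the width is 3 − 1 = 2 and tw(G) ≤ 2. For the lower bound, G contains the cycle f–d–b–e–f, so G is not a forest; only forests have treewidth ≤ 1, hence tw(G) ≥ 2. Hence tw(G) = 2 exactly.

Treewidth 2.
One such decomposition:
Bags: B1 = {d, e, f}  B2 = {b, d, e}  B3 = {a, b, e}  B4 = {a, b, c}
Tree: B1–B2, B2–B3, B3–B4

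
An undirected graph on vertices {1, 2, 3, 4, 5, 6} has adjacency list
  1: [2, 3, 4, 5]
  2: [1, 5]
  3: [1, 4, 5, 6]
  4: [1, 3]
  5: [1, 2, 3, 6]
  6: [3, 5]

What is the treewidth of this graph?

A width-2 tree decomposition is:
Bags: B1 = {3, 5, 6}  B2 = {1, 3, 5}  B3 = {1, 3, 4}  B4 = {1, 2, 5}
Tree: B1–B2, B2–B3, B2–B4
Each bag holds 3 vertices, so the decomposition has width 2, which upper-bounds the treewidth. On the other hand G contains the 3-clique {1, 2, 5}. A clique must lie in a single bag of any decomposition, so no decomposition can have width below 2. The upper and lower bounds meet at 2, so that is the treewidth.

2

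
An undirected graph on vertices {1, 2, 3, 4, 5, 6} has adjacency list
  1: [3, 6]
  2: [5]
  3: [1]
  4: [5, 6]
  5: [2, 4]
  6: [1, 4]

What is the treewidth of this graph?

A width-1 tree decomposition is:
Bags: B1 = {2, 5}  B2 = {4, 5}  B3 = {4, 6}  B4 = {1, 6}  B5 = {1, 3}
Tree: B1–B2, B2–B3, B3–B4, B4–B5
Each bag holds 2 vertices, so the decomposition has width 1, which upper-bounds the treewidth. Any graph with an edge has treewidth ≥ 1, and G has the edge 2–5. The upper and lower bounds meet at 1, so that is the treewidth.

1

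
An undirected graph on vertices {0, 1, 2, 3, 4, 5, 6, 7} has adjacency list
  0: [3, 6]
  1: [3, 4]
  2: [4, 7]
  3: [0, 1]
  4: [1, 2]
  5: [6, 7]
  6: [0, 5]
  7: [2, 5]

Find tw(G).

2

A width-2 tree decomposition is:
Bags: B1 = {0, 5, 6}  B2 = {0, 5, 7}  B3 = {0, 2, 7}  B4 = {0, 2, 4}  B5 = {0, 1, 4}  B6 = {0, 1, 3}
Tree: B1–B2, B2–B3, B3–B4, B4–B5, B5–B6
Each bag holds 3 vertices, so the decomposition has width 2, which upper-bounds the treewidth. The edges 0–6–5–7–2–4–1–3–0 form a cycle, so G is not a tree and its treewidth is at least 2. Therefore the treewidth is 2.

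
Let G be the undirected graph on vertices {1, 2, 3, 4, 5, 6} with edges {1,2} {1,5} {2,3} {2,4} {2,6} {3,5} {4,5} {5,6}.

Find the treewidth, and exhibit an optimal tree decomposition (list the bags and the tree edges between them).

Treewidth 2.
One optimal decomposition is:
Bags: B1 = {2, 5, 6}  B2 = {1, 2, 5}  B3 = {2, 3, 5}  B4 = {2, 4, 5}
Tree: B1–B2, B2–B3, B3–B4

The largest bag has 3 vertices, giving width 2; this decomposition certifies tw(G) ≤ 2. The edges 6–5–1–2–6 form a cycle, so G is not a tree and its treewidth is at least 2. The upper and lower bounds meet at 2, so that is the treewidth.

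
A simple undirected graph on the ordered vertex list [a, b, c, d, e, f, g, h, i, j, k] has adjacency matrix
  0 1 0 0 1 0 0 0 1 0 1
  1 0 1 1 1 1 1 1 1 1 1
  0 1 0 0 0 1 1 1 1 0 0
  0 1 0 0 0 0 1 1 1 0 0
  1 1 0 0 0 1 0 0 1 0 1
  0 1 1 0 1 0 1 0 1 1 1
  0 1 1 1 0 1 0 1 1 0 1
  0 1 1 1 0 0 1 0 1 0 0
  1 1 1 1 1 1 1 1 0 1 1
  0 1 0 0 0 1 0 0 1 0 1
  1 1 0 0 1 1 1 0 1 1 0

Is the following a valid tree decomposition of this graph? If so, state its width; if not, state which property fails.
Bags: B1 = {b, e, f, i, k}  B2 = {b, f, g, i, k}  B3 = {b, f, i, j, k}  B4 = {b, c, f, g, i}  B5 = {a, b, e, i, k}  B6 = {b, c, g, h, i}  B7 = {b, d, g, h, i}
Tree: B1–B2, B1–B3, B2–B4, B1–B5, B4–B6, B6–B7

Yes; width 4.

Every vertex of G appears in some bag (union = {a, b, c, d, e, f, g, h, i, j, k}); every edge is covered by a bag; and for each vertex v the set of bags containing v is connected in the bag tree. The decomposition is therefore valid. The largest bag has 5 vertices, so the width is 4.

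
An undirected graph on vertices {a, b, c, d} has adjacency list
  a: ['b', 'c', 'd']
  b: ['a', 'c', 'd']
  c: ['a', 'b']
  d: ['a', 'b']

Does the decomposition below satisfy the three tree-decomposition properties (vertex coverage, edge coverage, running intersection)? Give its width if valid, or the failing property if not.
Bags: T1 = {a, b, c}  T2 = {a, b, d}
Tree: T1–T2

Yes; width 2.

Every vertex of G appears in some bag (union = {a, b, c, d}); every edge is covered by a bag; and for each vertex v the set of bags containing v is connected in the bag tree. The decomposition is therefore valid. The largest bag has 3 vertices, so the width is 2.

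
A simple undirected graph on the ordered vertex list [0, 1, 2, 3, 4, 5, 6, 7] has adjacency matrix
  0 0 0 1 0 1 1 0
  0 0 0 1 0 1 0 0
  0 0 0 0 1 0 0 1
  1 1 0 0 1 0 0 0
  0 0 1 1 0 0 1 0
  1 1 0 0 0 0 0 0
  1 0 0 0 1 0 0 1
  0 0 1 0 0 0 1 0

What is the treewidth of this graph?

2

A width-2 tree decomposition is:
Bags: B1 = {2, 4, 7}  B2 = {4, 6, 7}  B3 = {3, 4, 6}  B4 = {0, 3, 6}  B5 = {0, 1, 3}  B6 = {0, 1, 5}
Tree: B1–B2, B2–B3, B3–B4, B4–B5, B5–B6
Each bag holds 3 vertices, so the decomposition has width 2, which upper-bounds the treewidth. For the lower bound, G contains the cycle 2–7–6–4–2, so G is not a forest; only forests have treewidth ≤ 1, hence tw(G) ≥ 2. Therefore the treewidth is 2.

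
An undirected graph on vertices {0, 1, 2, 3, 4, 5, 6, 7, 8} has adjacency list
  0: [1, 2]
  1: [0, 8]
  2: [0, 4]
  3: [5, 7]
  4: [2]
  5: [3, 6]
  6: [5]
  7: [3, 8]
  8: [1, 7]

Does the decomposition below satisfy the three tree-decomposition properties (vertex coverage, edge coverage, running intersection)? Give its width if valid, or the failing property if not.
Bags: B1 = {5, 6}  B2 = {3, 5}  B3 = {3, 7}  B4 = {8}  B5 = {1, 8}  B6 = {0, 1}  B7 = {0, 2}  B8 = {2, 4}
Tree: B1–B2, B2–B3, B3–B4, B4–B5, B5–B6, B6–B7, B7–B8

A tree decomposition must satisfy three properties: every vertex lies in some bag; for every edge, both endpoints lie together in some bag; and for every vertex, the bags containing it form a connected subtree. Here edge (7,8) lies in no bag, so the decomposition is invalid.

No — edge (7,8) lies in no bag.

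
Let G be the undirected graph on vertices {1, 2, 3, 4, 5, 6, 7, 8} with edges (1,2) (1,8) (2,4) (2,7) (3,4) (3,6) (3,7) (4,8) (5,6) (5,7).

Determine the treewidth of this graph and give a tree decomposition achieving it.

Treewidth 2.
One optimal decomposition is:
Bags: B1 = {1, 2, 8}  B2 = {2, 4, 8}  B3 = {2, 4, 7}  B4 = {3, 4, 7}  B5 = {3, 5, 7}  B6 = {3, 5, 6}
Tree: B1–B2, B2–B3, B3–B4, B4–B5, B5–B6

Each bag holds 3 vertices, so the decomposition has width 2, which upper-bounds the treewidth. Since 1–8–4–2–1 is a cycle in G, G is not acyclic. Forests are exactly the graphs of treewidth ≤ 1, so tw(G) ≥ 2. Therefore the treewidth is 2.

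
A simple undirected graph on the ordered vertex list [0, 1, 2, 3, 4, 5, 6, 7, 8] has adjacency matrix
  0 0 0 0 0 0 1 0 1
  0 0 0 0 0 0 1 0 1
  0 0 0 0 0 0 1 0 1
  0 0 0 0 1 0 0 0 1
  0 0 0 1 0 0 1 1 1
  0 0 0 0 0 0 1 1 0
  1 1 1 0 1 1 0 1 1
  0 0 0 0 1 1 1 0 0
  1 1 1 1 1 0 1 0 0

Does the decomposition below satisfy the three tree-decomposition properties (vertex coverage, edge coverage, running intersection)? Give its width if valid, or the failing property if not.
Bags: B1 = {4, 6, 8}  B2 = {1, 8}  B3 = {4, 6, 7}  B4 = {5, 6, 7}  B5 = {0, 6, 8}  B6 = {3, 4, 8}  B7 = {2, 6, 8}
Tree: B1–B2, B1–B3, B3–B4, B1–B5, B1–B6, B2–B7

A tree decomposition must satisfy three properties: every vertex lies in some bag; for every edge, both endpoints lie together in some bag; and for every vertex, the bags containing it form a connected subtree. Here edge (6,1) lies in no bag, so the decomposition is invalid.

No — edge (6,1) lies in no bag.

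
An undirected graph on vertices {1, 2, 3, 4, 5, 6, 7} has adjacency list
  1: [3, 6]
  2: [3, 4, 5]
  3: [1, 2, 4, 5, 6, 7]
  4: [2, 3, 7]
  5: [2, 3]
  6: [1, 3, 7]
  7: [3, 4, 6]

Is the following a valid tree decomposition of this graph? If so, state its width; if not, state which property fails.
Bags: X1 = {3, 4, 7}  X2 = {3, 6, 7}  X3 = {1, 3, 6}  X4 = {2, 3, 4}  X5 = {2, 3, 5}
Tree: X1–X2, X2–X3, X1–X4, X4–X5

Every vertex of G appears in some bag (union = {1, 2, 3, 4, 5, 6, 7}); every edge is covered by a bag; and for each vertex v the set of bags containing v is connected in the bag tree. The decomposition is therefore valid. The largest bag has 3 vertices, so the width is 2.

Yes; width 2.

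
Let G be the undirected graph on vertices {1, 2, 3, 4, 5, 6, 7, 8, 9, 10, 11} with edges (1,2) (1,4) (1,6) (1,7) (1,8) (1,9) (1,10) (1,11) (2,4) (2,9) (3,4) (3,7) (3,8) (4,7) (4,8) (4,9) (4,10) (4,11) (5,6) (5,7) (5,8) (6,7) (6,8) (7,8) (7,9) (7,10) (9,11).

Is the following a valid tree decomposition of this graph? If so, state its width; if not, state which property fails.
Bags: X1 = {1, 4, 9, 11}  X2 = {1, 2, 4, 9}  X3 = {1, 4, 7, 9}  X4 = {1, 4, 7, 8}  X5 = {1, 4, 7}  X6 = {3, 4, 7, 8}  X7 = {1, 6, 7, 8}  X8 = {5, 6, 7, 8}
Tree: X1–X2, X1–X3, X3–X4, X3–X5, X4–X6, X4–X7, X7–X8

No — vertex 10 appears in no bag.

A tree decomposition must satisfy three properties: every vertex lies in some bag; for every edge, both endpoints lie together in some bag; and for every vertex, the bags containing it form a connected subtree. Here vertex 10 appears in no bag, so the decomposition is invalid.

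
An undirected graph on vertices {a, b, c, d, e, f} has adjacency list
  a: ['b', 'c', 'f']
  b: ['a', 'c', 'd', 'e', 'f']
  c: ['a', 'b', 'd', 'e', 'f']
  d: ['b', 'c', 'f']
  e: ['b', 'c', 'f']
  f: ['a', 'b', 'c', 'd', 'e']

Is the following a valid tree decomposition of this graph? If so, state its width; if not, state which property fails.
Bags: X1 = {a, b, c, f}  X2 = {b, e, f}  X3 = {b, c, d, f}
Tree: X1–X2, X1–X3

A tree decomposition must satisfy three properties: every vertex lies in some bag; for every edge, both endpoints lie together in some bag; and for every vertex, the bags containing it form a connected subtree. Here edge (c,e) lies in no bag, so the decomposition is invalid.

No — edge (c,e) lies in no bag.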